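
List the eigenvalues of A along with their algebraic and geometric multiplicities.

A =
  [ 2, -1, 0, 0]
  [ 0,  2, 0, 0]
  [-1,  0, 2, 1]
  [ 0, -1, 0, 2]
λ = 2: alg = 4, geom = 2

Step 1 — factor the characteristic polynomial to read off the algebraic multiplicities:
  χ_A(x) = (x - 2)^4

Step 2 — compute geometric multiplicities via the rank-nullity identity g(λ) = n − rank(A − λI):
  rank(A − (2)·I) = 2, so dim ker(A − (2)·I) = n − 2 = 2

Summary:
  λ = 2: algebraic multiplicity = 4, geometric multiplicity = 2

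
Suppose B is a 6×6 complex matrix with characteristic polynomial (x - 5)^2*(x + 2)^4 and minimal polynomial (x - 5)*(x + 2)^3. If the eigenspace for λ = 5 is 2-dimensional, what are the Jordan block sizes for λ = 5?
Block sizes for λ = 5: [1, 1]

Step 1 — from the characteristic polynomial, algebraic multiplicity of λ = 5 is 2. From dim ker(B − (5)·I) = 2, there are exactly 2 Jordan blocks for λ = 5.
Step 2 — from the minimal polynomial, the factor (x − 5) tells us the largest block for λ = 5 has size 1.
Step 3 — with total size 2, 2 blocks, and largest block 1, the block sizes (in nonincreasing order) are [1, 1].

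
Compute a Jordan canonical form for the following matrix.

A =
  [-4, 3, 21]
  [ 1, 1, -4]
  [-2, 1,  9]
J_3(2)

The characteristic polynomial is
  det(x·I − A) = x^3 - 6*x^2 + 12*x - 8 = (x - 2)^3

Eigenvalues and multiplicities (the geometric multiplicity of λ is n − rank(A − λI), which equals the number of Jordan blocks for λ):
  λ = 2: algebraic multiplicity = 3, geometric multiplicity = 1

Determining the block sizes for each eigenvalue:
  λ = 2: one block (gm = 1), so the single block has size am = 3 → block sizes [3]

Assembling the blocks gives a Jordan form
J =
  [2, 1, 0]
  [0, 2, 1]
  [0, 0, 2]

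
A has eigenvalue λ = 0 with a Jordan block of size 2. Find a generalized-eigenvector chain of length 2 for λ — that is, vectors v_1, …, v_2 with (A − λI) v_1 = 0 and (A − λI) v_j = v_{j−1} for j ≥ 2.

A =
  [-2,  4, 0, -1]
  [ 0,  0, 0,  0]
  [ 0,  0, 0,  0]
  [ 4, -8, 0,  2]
A Jordan chain for λ = 0 of length 2:
v_1 = (-2, 0, 0, 4)ᵀ
v_2 = (1, 0, 0, 0)ᵀ

Let N = A − (0)·I. We want v_2 with N^2 v_2 = 0 but N^1 v_2 ≠ 0; then v_{j-1} := N · v_j for j = 2, …, 2.

Pick v_2 = (1, 0, 0, 0)ᵀ.
Then v_1 = N · v_2 = (-2, 0, 0, 4)ᵀ.

Sanity check: (A − (0)·I) v_1 = (0, 0, 0, 0)ᵀ = 0. ✓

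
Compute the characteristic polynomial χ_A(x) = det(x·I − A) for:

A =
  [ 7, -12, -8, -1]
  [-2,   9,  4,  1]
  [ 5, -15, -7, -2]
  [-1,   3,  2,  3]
x^4 - 12*x^3 + 54*x^2 - 108*x + 81

Expanding det(x·I − A) (e.g. by cofactor expansion or by noting that A is similar to its Jordan form J, which has the same characteristic polynomial as A) gives
  χ_A(x) = x^4 - 12*x^3 + 54*x^2 - 108*x + 81
which factors as (x - 3)^4. The eigenvalues (with algebraic multiplicities) are λ = 3 with multiplicity 4.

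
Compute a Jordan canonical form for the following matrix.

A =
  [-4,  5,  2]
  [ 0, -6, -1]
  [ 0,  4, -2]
J_3(-4)

The characteristic polynomial is
  det(x·I − A) = x^3 + 12*x^2 + 48*x + 64 = (x + 4)^3

Eigenvalues and multiplicities (the geometric multiplicity of λ is n − rank(A − λI), which equals the number of Jordan blocks for λ):
  λ = -4: algebraic multiplicity = 3, geometric multiplicity = 1

Determining the block sizes for each eigenvalue:
  λ = -4: one block (gm = 1), so the single block has size am = 3 → block sizes [3]

Assembling the blocks gives a Jordan form
J =
  [-4,  1,  0]
  [ 0, -4,  1]
  [ 0,  0, -4]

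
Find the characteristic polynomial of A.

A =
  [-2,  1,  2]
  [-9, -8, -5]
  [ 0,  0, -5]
x^3 + 15*x^2 + 75*x + 125

Expanding det(x·I − A) (e.g. by cofactor expansion or by noting that A is similar to its Jordan form J, which has the same characteristic polynomial as A) gives
  χ_A(x) = x^3 + 15*x^2 + 75*x + 125
which factors as (x + 5)^3. The eigenvalues (with algebraic multiplicities) are λ = -5 with multiplicity 3.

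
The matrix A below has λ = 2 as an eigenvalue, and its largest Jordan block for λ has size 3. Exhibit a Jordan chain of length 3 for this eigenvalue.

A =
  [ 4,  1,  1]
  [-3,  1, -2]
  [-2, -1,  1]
A Jordan chain for λ = 2 of length 3:
v_1 = (-1, 1, 1)ᵀ
v_2 = (2, -3, -2)ᵀ
v_3 = (1, 0, 0)ᵀ

Let N = A − (2)·I. We want v_3 with N^3 v_3 = 0 but N^2 v_3 ≠ 0; then v_{j-1} := N · v_j for j = 3, …, 2.

Pick v_3 = (1, 0, 0)ᵀ.
Then v_2 = N · v_3 = (2, -3, -2)ᵀ.
Then v_1 = N · v_2 = (-1, 1, 1)ᵀ.

Sanity check: (A − (2)·I) v_1 = (0, 0, 0)ᵀ = 0. ✓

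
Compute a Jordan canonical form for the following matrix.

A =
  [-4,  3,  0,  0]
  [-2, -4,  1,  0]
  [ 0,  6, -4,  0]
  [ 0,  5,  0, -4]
J_3(-4) ⊕ J_1(-4)

The characteristic polynomial is
  det(x·I − A) = x^4 + 16*x^3 + 96*x^2 + 256*x + 256 = (x + 4)^4

Eigenvalues and multiplicities (the geometric multiplicity of λ is n − rank(A − λI), which equals the number of Jordan blocks for λ):
  λ = -4: algebraic multiplicity = 4, geometric multiplicity = 2

Determining the block sizes for each eigenvalue:
  λ = -4: with am = 4 and gm = 2, the partition is not yet determined (e.g. several partitions of 4 into 2 parts exist). Let N = A − (-4)·I. Computing rank(N^1) = 2, rank(N^2) = 1, rank(N^3) = 0; the number of blocks of size ≥ j is rank(N^{j−1}) − rank(N^j), giving [2, 1, 1]. So we have 1 block(s) of size 3, 1 block(s) of size 1 → block sizes [3, 1]

Assembling the blocks gives a Jordan form
J =
  [-4,  1,  0,  0]
  [ 0, -4,  1,  0]
  [ 0,  0, -4,  0]
  [ 0,  0,  0, -4]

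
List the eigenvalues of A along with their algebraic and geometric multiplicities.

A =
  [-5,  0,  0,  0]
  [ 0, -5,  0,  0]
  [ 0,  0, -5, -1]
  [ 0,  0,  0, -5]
λ = -5: alg = 4, geom = 3

Step 1 — factor the characteristic polynomial to read off the algebraic multiplicities:
  χ_A(x) = (x + 5)^4

Step 2 — compute geometric multiplicities via the rank-nullity identity g(λ) = n − rank(A − λI):
  rank(A − (-5)·I) = 1, so dim ker(A − (-5)·I) = n − 1 = 3

Summary:
  λ = -5: algebraic multiplicity = 4, geometric multiplicity = 3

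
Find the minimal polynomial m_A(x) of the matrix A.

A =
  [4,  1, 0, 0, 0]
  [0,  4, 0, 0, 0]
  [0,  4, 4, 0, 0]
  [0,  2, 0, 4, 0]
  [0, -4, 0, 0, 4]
x^2 - 8*x + 16

The characteristic polynomial is χ_A(x) = (x - 4)^5, so the eigenvalues are known. The minimal polynomial is
  m_A(x) = Π_λ (x − λ)^{k_λ}
where k_λ is the size of the *largest* Jordan block for λ (equivalently, the smallest k with (A − λI)^k v = 0 for every generalised eigenvector v of λ).

  λ = 4: largest Jordan block has size 2, contributing (x − 4)^2

So m_A(x) = (x - 4)^2 = x^2 - 8*x + 16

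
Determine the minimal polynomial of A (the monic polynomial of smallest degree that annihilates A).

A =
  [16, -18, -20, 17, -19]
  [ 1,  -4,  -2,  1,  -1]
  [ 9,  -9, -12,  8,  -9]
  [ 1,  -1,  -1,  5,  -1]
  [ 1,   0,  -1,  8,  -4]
x^5 - x^4 - 38*x^3 - 18*x^2 + 405*x + 675

The characteristic polynomial is χ_A(x) = (x - 5)^2*(x + 3)^3, so the eigenvalues are known. The minimal polynomial is
  m_A(x) = Π_λ (x − λ)^{k_λ}
where k_λ is the size of the *largest* Jordan block for λ (equivalently, the smallest k with (A − λI)^k v = 0 for every generalised eigenvector v of λ).

  λ = -3: largest Jordan block has size 3, contributing (x + 3)^3
  λ = 5: largest Jordan block has size 2, contributing (x − 5)^2

So m_A(x) = (x - 5)^2*(x + 3)^3 = x^5 - x^4 - 38*x^3 - 18*x^2 + 405*x + 675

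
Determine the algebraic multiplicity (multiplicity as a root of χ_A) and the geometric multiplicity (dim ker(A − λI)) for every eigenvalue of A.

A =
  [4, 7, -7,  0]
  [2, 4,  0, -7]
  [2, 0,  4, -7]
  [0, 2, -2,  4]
λ = 4: alg = 4, geom = 2

Step 1 — factor the characteristic polynomial to read off the algebraic multiplicities:
  χ_A(x) = (x - 4)^4

Step 2 — compute geometric multiplicities via the rank-nullity identity g(λ) = n − rank(A − λI):
  rank(A − (4)·I) = 2, so dim ker(A − (4)·I) = n − 2 = 2

Summary:
  λ = 4: algebraic multiplicity = 4, geometric multiplicity = 2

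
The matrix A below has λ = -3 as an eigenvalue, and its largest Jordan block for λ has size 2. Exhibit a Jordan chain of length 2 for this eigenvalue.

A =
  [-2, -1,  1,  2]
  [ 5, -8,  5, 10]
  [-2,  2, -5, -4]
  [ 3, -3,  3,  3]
A Jordan chain for λ = -3 of length 2:
v_1 = (1, 5, -2, 3)ᵀ
v_2 = (1, 0, 0, 0)ᵀ

Let N = A − (-3)·I. We want v_2 with N^2 v_2 = 0 but N^1 v_2 ≠ 0; then v_{j-1} := N · v_j for j = 2, …, 2.

Pick v_2 = (1, 0, 0, 0)ᵀ.
Then v_1 = N · v_2 = (1, 5, -2, 3)ᵀ.

Sanity check: (A − (-3)·I) v_1 = (0, 0, 0, 0)ᵀ = 0. ✓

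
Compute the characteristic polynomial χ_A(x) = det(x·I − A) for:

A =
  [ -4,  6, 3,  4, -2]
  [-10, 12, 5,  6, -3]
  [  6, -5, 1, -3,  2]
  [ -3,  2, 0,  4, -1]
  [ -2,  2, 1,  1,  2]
x^5 - 15*x^4 + 90*x^3 - 270*x^2 + 405*x - 243

Expanding det(x·I − A) (e.g. by cofactor expansion or by noting that A is similar to its Jordan form J, which has the same characteristic polynomial as A) gives
  χ_A(x) = x^5 - 15*x^4 + 90*x^3 - 270*x^2 + 405*x - 243
which factors as (x - 3)^5. The eigenvalues (with algebraic multiplicities) are λ = 3 with multiplicity 5.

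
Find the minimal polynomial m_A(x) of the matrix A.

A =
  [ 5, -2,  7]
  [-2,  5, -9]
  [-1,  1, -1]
x^3 - 9*x^2 + 27*x - 27

The characteristic polynomial is χ_A(x) = (x - 3)^3, so the eigenvalues are known. The minimal polynomial is
  m_A(x) = Π_λ (x − λ)^{k_λ}
where k_λ is the size of the *largest* Jordan block for λ (equivalently, the smallest k with (A − λI)^k v = 0 for every generalised eigenvector v of λ).

  λ = 3: largest Jordan block has size 3, contributing (x − 3)^3

So m_A(x) = (x - 3)^3 = x^3 - 9*x^2 + 27*x - 27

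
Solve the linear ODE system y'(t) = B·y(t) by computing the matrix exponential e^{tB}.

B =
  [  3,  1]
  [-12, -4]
e^{tB} =
  [4 - 3*exp(-t), 1 - exp(-t)]
  [-12 + 12*exp(-t), -3 + 4*exp(-t)]

Strategy: write B = P · J · P⁻¹ where J is a Jordan canonical form, so e^{tB} = P · e^{tJ} · P⁻¹, and e^{tJ} can be computed block-by-block.

B has Jordan form
J =
  [-1, 0]
  [ 0, 0]
(up to reordering of blocks).

Per-block formulas:
  For a 1×1 block at λ = 0: exp(t · [0]) = [e^(0t)].
  For a 1×1 block at λ = -1: exp(t · [-1]) = [e^(-1t)].

After assembling e^{tJ} and conjugating by P, we get:

e^{tB} =
  [4 - 3*exp(-t), 1 - exp(-t)]
  [-12 + 12*exp(-t), -3 + 4*exp(-t)]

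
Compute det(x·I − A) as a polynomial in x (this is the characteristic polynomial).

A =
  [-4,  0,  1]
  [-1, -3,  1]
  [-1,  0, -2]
x^3 + 9*x^2 + 27*x + 27

Expanding det(x·I − A) (e.g. by cofactor expansion or by noting that A is similar to its Jordan form J, which has the same characteristic polynomial as A) gives
  χ_A(x) = x^3 + 9*x^2 + 27*x + 27
which factors as (x + 3)^3. The eigenvalues (with algebraic multiplicities) are λ = -3 with multiplicity 3.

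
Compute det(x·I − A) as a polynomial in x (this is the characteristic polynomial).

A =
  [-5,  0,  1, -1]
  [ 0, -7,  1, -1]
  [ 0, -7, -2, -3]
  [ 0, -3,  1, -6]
x^4 + 20*x^3 + 150*x^2 + 500*x + 625

Expanding det(x·I − A) (e.g. by cofactor expansion or by noting that A is similar to its Jordan form J, which has the same characteristic polynomial as A) gives
  χ_A(x) = x^4 + 20*x^3 + 150*x^2 + 500*x + 625
which factors as (x + 5)^4. The eigenvalues (with algebraic multiplicities) are λ = -5 with multiplicity 4.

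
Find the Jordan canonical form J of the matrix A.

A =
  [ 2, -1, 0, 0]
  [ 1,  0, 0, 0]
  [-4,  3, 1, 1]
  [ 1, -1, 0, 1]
J_2(1) ⊕ J_2(1)

The characteristic polynomial is
  det(x·I − A) = x^4 - 4*x^3 + 6*x^2 - 4*x + 1 = (x - 1)^4

Eigenvalues and multiplicities (the geometric multiplicity of λ is n − rank(A − λI), which equals the number of Jordan blocks for λ):
  λ = 1: algebraic multiplicity = 4, geometric multiplicity = 2

Determining the block sizes for each eigenvalue:
  λ = 1: with am = 4 and gm = 2, the partition is not yet determined (e.g. several partitions of 4 into 2 parts exist). Let N = A − (1)·I. Computing rank(N^1) = 2, rank(N^2) = 0; the number of blocks of size ≥ j is rank(N^{j−1}) − rank(N^j), giving [2, 2]. So we have 2 block(s) of size 2 → block sizes [2, 2]

Assembling the blocks gives a Jordan form
J =
  [1, 1, 0, 0]
  [0, 1, 0, 0]
  [0, 0, 1, 1]
  [0, 0, 0, 1]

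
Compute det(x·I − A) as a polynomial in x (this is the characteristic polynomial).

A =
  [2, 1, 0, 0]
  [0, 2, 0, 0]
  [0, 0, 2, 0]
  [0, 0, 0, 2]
x^4 - 8*x^3 + 24*x^2 - 32*x + 16

Expanding det(x·I − A) (e.g. by cofactor expansion or by noting that A is similar to its Jordan form J, which has the same characteristic polynomial as A) gives
  χ_A(x) = x^4 - 8*x^3 + 24*x^2 - 32*x + 16
which factors as (x - 2)^4. The eigenvalues (with algebraic multiplicities) are λ = 2 with multiplicity 4.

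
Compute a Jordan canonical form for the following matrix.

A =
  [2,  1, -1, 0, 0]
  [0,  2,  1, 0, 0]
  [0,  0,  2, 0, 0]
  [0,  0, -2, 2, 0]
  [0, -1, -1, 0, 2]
J_3(2) ⊕ J_1(2) ⊕ J_1(2)

The characteristic polynomial is
  det(x·I − A) = x^5 - 10*x^4 + 40*x^3 - 80*x^2 + 80*x - 32 = (x - 2)^5

Eigenvalues and multiplicities (the geometric multiplicity of λ is n − rank(A − λI), which equals the number of Jordan blocks for λ):
  λ = 2: algebraic multiplicity = 5, geometric multiplicity = 3

Determining the block sizes for each eigenvalue:
  λ = 2: with am = 5 and gm = 3, the partition is not yet determined (e.g. several partitions of 5 into 3 parts exist). Let N = A − (2)·I. Computing rank(N^1) = 2, rank(N^2) = 1, rank(N^3) = 0; the number of blocks of size ≥ j is rank(N^{j−1}) − rank(N^j), giving [3, 1, 1]. So we have 1 block(s) of size 3, 2 block(s) of size 1 → block sizes [3, 1, 1]

Assembling the blocks gives a Jordan form
J =
  [2, 1, 0, 0, 0]
  [0, 2, 1, 0, 0]
  [0, 0, 2, 0, 0]
  [0, 0, 0, 2, 0]
  [0, 0, 0, 0, 2]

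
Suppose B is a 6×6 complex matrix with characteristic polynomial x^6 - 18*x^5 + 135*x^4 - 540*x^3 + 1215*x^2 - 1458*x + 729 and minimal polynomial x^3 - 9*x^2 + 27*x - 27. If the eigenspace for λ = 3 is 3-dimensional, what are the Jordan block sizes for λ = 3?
Block sizes for λ = 3: [3, 2, 1]

Step 1 — from the characteristic polynomial, algebraic multiplicity of λ = 3 is 6. From dim ker(B − (3)·I) = 3, there are exactly 3 Jordan blocks for λ = 3.
Step 2 — from the minimal polynomial, the factor (x − 3)^3 tells us the largest block for λ = 3 has size 3.
Step 3 — with total size 6, 3 blocks, and largest block 3, the block sizes (in nonincreasing order) are [3, 2, 1].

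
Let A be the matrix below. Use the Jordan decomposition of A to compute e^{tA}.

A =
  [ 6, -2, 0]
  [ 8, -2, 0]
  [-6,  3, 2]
e^{tA} =
  [4*t*exp(2*t) + exp(2*t), -2*t*exp(2*t), 0]
  [8*t*exp(2*t), -4*t*exp(2*t) + exp(2*t), 0]
  [-6*t*exp(2*t), 3*t*exp(2*t), exp(2*t)]

Strategy: write A = P · J · P⁻¹ where J is a Jordan canonical form, so e^{tA} = P · e^{tJ} · P⁻¹, and e^{tJ} can be computed block-by-block.

A has Jordan form
J =
  [2, 1, 0]
  [0, 2, 0]
  [0, 0, 2]
(up to reordering of blocks).

Per-block formulas:
  For a 1×1 block at λ = 2: exp(t · [2]) = [e^(2t)].
  For a 2×2 Jordan block J_2(2): exp(t · J_2(2)) = e^(2t)·(I + t·N), where N is the 2×2 nilpotent shift.

After assembling e^{tJ} and conjugating by P, we get:

e^{tA} =
  [4*t*exp(2*t) + exp(2*t), -2*t*exp(2*t), 0]
  [8*t*exp(2*t), -4*t*exp(2*t) + exp(2*t), 0]
  [-6*t*exp(2*t), 3*t*exp(2*t), exp(2*t)]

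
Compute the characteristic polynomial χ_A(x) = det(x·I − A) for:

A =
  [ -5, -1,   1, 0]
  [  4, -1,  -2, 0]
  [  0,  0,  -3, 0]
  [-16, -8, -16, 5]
x^4 + 4*x^3 - 18*x^2 - 108*x - 135

Expanding det(x·I − A) (e.g. by cofactor expansion or by noting that A is similar to its Jordan form J, which has the same characteristic polynomial as A) gives
  χ_A(x) = x^4 + 4*x^3 - 18*x^2 - 108*x - 135
which factors as (x - 5)*(x + 3)^3. The eigenvalues (with algebraic multiplicities) are λ = -3 with multiplicity 3, λ = 5 with multiplicity 1.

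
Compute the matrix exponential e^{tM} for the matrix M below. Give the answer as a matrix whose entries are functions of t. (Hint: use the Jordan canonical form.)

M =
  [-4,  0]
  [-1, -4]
e^{tM} =
  [exp(-4*t), 0]
  [-t*exp(-4*t), exp(-4*t)]

Strategy: write M = P · J · P⁻¹ where J is a Jordan canonical form, so e^{tM} = P · e^{tJ} · P⁻¹, and e^{tJ} can be computed block-by-block.

M has Jordan form
J =
  [-4,  1]
  [ 0, -4]
(up to reordering of blocks).

Per-block formulas:
  For a 2×2 Jordan block J_2(-4): exp(t · J_2(-4)) = e^(-4t)·(I + t·N), where N is the 2×2 nilpotent shift.

After assembling e^{tJ} and conjugating by P, we get:

e^{tM} =
  [exp(-4*t), 0]
  [-t*exp(-4*t), exp(-4*t)]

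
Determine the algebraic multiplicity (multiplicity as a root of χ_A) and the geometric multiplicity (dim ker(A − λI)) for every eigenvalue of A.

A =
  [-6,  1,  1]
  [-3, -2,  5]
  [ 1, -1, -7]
λ = -5: alg = 3, geom = 1

Step 1 — factor the characteristic polynomial to read off the algebraic multiplicities:
  χ_A(x) = (x + 5)^3

Step 2 — compute geometric multiplicities via the rank-nullity identity g(λ) = n − rank(A − λI):
  rank(A − (-5)·I) = 2, so dim ker(A − (-5)·I) = n − 2 = 1

Summary:
  λ = -5: algebraic multiplicity = 3, geometric multiplicity = 1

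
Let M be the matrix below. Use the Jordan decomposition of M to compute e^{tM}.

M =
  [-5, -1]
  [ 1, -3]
e^{tM} =
  [-t*exp(-4*t) + exp(-4*t), -t*exp(-4*t)]
  [t*exp(-4*t), t*exp(-4*t) + exp(-4*t)]

Strategy: write M = P · J · P⁻¹ where J is a Jordan canonical form, so e^{tM} = P · e^{tJ} · P⁻¹, and e^{tJ} can be computed block-by-block.

M has Jordan form
J =
  [-4,  1]
  [ 0, -4]
(up to reordering of blocks).

Per-block formulas:
  For a 2×2 Jordan block J_2(-4): exp(t · J_2(-4)) = e^(-4t)·(I + t·N), where N is the 2×2 nilpotent shift.

After assembling e^{tJ} and conjugating by P, we get:

e^{tM} =
  [-t*exp(-4*t) + exp(-4*t), -t*exp(-4*t)]
  [t*exp(-4*t), t*exp(-4*t) + exp(-4*t)]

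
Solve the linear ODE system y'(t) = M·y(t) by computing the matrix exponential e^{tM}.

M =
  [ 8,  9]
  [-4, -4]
e^{tM} =
  [6*t*exp(2*t) + exp(2*t), 9*t*exp(2*t)]
  [-4*t*exp(2*t), -6*t*exp(2*t) + exp(2*t)]

Strategy: write M = P · J · P⁻¹ where J is a Jordan canonical form, so e^{tM} = P · e^{tJ} · P⁻¹, and e^{tJ} can be computed block-by-block.

M has Jordan form
J =
  [2, 1]
  [0, 2]
(up to reordering of blocks).

Per-block formulas:
  For a 2×2 Jordan block J_2(2): exp(t · J_2(2)) = e^(2t)·(I + t·N), where N is the 2×2 nilpotent shift.

After assembling e^{tJ} and conjugating by P, we get:

e^{tM} =
  [6*t*exp(2*t) + exp(2*t), 9*t*exp(2*t)]
  [-4*t*exp(2*t), -6*t*exp(2*t) + exp(2*t)]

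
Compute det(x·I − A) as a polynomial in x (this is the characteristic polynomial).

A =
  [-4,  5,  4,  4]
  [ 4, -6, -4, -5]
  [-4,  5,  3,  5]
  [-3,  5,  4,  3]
x^4 + 4*x^3 + 6*x^2 + 4*x + 1

Expanding det(x·I − A) (e.g. by cofactor expansion or by noting that A is similar to its Jordan form J, which has the same characteristic polynomial as A) gives
  χ_A(x) = x^4 + 4*x^3 + 6*x^2 + 4*x + 1
which factors as (x + 1)^4. The eigenvalues (with algebraic multiplicities) are λ = -1 with multiplicity 4.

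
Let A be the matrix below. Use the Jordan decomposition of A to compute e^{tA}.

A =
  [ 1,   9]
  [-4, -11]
e^{tA} =
  [6*t*exp(-5*t) + exp(-5*t), 9*t*exp(-5*t)]
  [-4*t*exp(-5*t), -6*t*exp(-5*t) + exp(-5*t)]

Strategy: write A = P · J · P⁻¹ where J is a Jordan canonical form, so e^{tA} = P · e^{tJ} · P⁻¹, and e^{tJ} can be computed block-by-block.

A has Jordan form
J =
  [-5,  1]
  [ 0, -5]
(up to reordering of blocks).

Per-block formulas:
  For a 2×2 Jordan block J_2(-5): exp(t · J_2(-5)) = e^(-5t)·(I + t·N), where N is the 2×2 nilpotent shift.

After assembling e^{tJ} and conjugating by P, we get:

e^{tA} =
  [6*t*exp(-5*t) + exp(-5*t), 9*t*exp(-5*t)]
  [-4*t*exp(-5*t), -6*t*exp(-5*t) + exp(-5*t)]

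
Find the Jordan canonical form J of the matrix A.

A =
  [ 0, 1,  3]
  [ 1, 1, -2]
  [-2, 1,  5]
J_3(2)

The characteristic polynomial is
  det(x·I − A) = x^3 - 6*x^2 + 12*x - 8 = (x - 2)^3

Eigenvalues and multiplicities (the geometric multiplicity of λ is n − rank(A − λI), which equals the number of Jordan blocks for λ):
  λ = 2: algebraic multiplicity = 3, geometric multiplicity = 1

Determining the block sizes for each eigenvalue:
  λ = 2: one block (gm = 1), so the single block has size am = 3 → block sizes [3]

Assembling the blocks gives a Jordan form
J =
  [2, 1, 0]
  [0, 2, 1]
  [0, 0, 2]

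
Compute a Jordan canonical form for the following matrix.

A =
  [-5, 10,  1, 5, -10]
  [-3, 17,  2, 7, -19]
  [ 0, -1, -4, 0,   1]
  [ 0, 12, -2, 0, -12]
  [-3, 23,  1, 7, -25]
J_3(-5) ⊕ J_1(-2) ⊕ J_1(0)

The characteristic polynomial is
  det(x·I − A) = x^5 + 17*x^4 + 105*x^3 + 275*x^2 + 250*x = x*(x + 2)*(x + 5)^3

Eigenvalues and multiplicities (the geometric multiplicity of λ is n − rank(A − λI), which equals the number of Jordan blocks for λ):
  λ = -5: algebraic multiplicity = 3, geometric multiplicity = 1
  λ = -2: algebraic multiplicity = 1, geometric multiplicity = 1
  λ = 0: algebraic multiplicity = 1, geometric multiplicity = 1

Determining the block sizes for each eigenvalue:
  λ = -5: one block (gm = 1), so the single block has size am = 3 → block sizes [3]
  λ = -2: one block (gm = 1), so the single block has size am = 1 → block sizes [1]
  λ = 0: one block (gm = 1), so the single block has size am = 1 → block sizes [1]

Assembling the blocks gives a Jordan form
J =
  [-5,  1,  0,  0, 0]
  [ 0, -5,  1,  0, 0]
  [ 0,  0, -5,  0, 0]
  [ 0,  0,  0, -2, 0]
  [ 0,  0,  0,  0, 0]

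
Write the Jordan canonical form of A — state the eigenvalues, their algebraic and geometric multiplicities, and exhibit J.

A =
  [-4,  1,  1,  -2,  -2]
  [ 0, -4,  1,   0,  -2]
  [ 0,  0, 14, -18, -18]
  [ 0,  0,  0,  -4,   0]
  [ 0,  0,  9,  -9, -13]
J_3(-4) ⊕ J_1(-4) ⊕ J_1(5)

The characteristic polynomial is
  det(x·I − A) = x^5 + 11*x^4 + 16*x^3 - 224*x^2 - 1024*x - 1280 = (x - 5)*(x + 4)^4

Eigenvalues and multiplicities (the geometric multiplicity of λ is n − rank(A − λI), which equals the number of Jordan blocks for λ):
  λ = -4: algebraic multiplicity = 4, geometric multiplicity = 2
  λ = 5: algebraic multiplicity = 1, geometric multiplicity = 1

Determining the block sizes for each eigenvalue:
  λ = -4: with am = 4 and gm = 2, the partition is not yet determined (e.g. several partitions of 4 into 2 parts exist). Let N = A − (-4)·I. Computing rank(N^1) = 3, rank(N^2) = 2, rank(N^3) = 1; the number of blocks of size ≥ j is rank(N^{j−1}) − rank(N^j), giving [2, 1, 1]. So we have 1 block(s) of size 3, 1 block(s) of size 1 → block sizes [3, 1]
  λ = 5: one block (gm = 1), so the single block has size am = 1 → block sizes [1]

Assembling the blocks gives a Jordan form
J =
  [-4,  1,  0,  0, 0]
  [ 0, -4,  1,  0, 0]
  [ 0,  0, -4,  0, 0]
  [ 0,  0,  0, -4, 0]
  [ 0,  0,  0,  0, 5]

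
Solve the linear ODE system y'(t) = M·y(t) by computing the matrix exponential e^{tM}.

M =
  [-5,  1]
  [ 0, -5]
e^{tM} =
  [exp(-5*t), t*exp(-5*t)]
  [0, exp(-5*t)]

Strategy: write M = P · J · P⁻¹ where J is a Jordan canonical form, so e^{tM} = P · e^{tJ} · P⁻¹, and e^{tJ} can be computed block-by-block.

M has Jordan form
J =
  [-5,  1]
  [ 0, -5]
(up to reordering of blocks).

Per-block formulas:
  For a 2×2 Jordan block J_2(-5): exp(t · J_2(-5)) = e^(-5t)·(I + t·N), where N is the 2×2 nilpotent shift.

After assembling e^{tJ} and conjugating by P, we get:

e^{tM} =
  [exp(-5*t), t*exp(-5*t)]
  [0, exp(-5*t)]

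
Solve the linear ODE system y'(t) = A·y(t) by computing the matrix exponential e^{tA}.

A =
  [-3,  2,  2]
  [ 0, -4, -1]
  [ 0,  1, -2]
e^{tA} =
  [exp(-3*t), 2*t*exp(-3*t), 2*t*exp(-3*t)]
  [0, -t*exp(-3*t) + exp(-3*t), -t*exp(-3*t)]
  [0, t*exp(-3*t), t*exp(-3*t) + exp(-3*t)]

Strategy: write A = P · J · P⁻¹ where J is a Jordan canonical form, so e^{tA} = P · e^{tJ} · P⁻¹, and e^{tJ} can be computed block-by-block.

A has Jordan form
J =
  [-3,  1,  0]
  [ 0, -3,  0]
  [ 0,  0, -3]
(up to reordering of blocks).

Per-block formulas:
  For a 1×1 block at λ = -3: exp(t · [-3]) = [e^(-3t)].
  For a 2×2 Jordan block J_2(-3): exp(t · J_2(-3)) = e^(-3t)·(I + t·N), where N is the 2×2 nilpotent shift.

After assembling e^{tJ} and conjugating by P, we get:

e^{tA} =
  [exp(-3*t), 2*t*exp(-3*t), 2*t*exp(-3*t)]
  [0, -t*exp(-3*t) + exp(-3*t), -t*exp(-3*t)]
  [0, t*exp(-3*t), t*exp(-3*t) + exp(-3*t)]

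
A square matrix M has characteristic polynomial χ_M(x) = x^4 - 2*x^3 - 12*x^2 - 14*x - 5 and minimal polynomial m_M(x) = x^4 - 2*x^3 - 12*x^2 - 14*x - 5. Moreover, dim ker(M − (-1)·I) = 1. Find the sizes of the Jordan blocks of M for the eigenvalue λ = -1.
Block sizes for λ = -1: [3]

Step 1 — from the characteristic polynomial, algebraic multiplicity of λ = -1 is 3. From dim ker(M − (-1)·I) = 1, there are exactly 1 Jordan blocks for λ = -1.
Step 2 — from the minimal polynomial, the factor (x + 1)^3 tells us the largest block for λ = -1 has size 3.
Step 3 — with total size 3, 1 blocks, and largest block 3, the block sizes (in nonincreasing order) are [3].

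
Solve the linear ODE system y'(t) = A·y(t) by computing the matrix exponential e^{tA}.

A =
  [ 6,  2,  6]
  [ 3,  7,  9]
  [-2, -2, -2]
e^{tA} =
  [3*exp(4*t) - 2*exp(3*t), 2*exp(4*t) - 2*exp(3*t), 6*exp(4*t) - 6*exp(3*t)]
  [3*exp(4*t) - 3*exp(3*t), 4*exp(4*t) - 3*exp(3*t), 9*exp(4*t) - 9*exp(3*t)]
  [-2*exp(4*t) + 2*exp(3*t), -2*exp(4*t) + 2*exp(3*t), -5*exp(4*t) + 6*exp(3*t)]

Strategy: write A = P · J · P⁻¹ where J is a Jordan canonical form, so e^{tA} = P · e^{tJ} · P⁻¹, and e^{tJ} can be computed block-by-block.

A has Jordan form
J =
  [3, 0, 0]
  [0, 4, 0]
  [0, 0, 4]
(up to reordering of blocks).

Per-block formulas:
  For a 1×1 block at λ = 3: exp(t · [3]) = [e^(3t)].
  For a 1×1 block at λ = 4: exp(t · [4]) = [e^(4t)].

After assembling e^{tJ} and conjugating by P, we get:

e^{tA} =
  [3*exp(4*t) - 2*exp(3*t), 2*exp(4*t) - 2*exp(3*t), 6*exp(4*t) - 6*exp(3*t)]
  [3*exp(4*t) - 3*exp(3*t), 4*exp(4*t) - 3*exp(3*t), 9*exp(4*t) - 9*exp(3*t)]
  [-2*exp(4*t) + 2*exp(3*t), -2*exp(4*t) + 2*exp(3*t), -5*exp(4*t) + 6*exp(3*t)]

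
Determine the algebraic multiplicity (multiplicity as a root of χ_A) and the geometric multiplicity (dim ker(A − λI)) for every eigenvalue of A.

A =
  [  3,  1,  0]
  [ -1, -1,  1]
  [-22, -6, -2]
λ = 0: alg = 3, geom = 1

Step 1 — factor the characteristic polynomial to read off the algebraic multiplicities:
  χ_A(x) = x^3

Step 2 — compute geometric multiplicities via the rank-nullity identity g(λ) = n − rank(A − λI):
  rank(A − (0)·I) = 2, so dim ker(A − (0)·I) = n − 2 = 1

Summary:
  λ = 0: algebraic multiplicity = 3, geometric multiplicity = 1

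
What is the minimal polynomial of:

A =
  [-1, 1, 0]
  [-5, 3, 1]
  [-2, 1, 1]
x^3 - 3*x^2 + 3*x - 1

The characteristic polynomial is χ_A(x) = (x - 1)^3, so the eigenvalues are known. The minimal polynomial is
  m_A(x) = Π_λ (x − λ)^{k_λ}
where k_λ is the size of the *largest* Jordan block for λ (equivalently, the smallest k with (A − λI)^k v = 0 for every generalised eigenvector v of λ).

  λ = 1: largest Jordan block has size 3, contributing (x − 1)^3

So m_A(x) = (x - 1)^3 = x^3 - 3*x^2 + 3*x - 1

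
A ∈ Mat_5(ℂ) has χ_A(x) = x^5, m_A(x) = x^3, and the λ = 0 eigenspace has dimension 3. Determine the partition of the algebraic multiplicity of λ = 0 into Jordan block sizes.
Block sizes for λ = 0: [3, 1, 1]

Step 1 — from the characteristic polynomial, algebraic multiplicity of λ = 0 is 5. From dim ker(A − (0)·I) = 3, there are exactly 3 Jordan blocks for λ = 0.
Step 2 — from the minimal polynomial, the factor (x − 0)^3 tells us the largest block for λ = 0 has size 3.
Step 3 — with total size 5, 3 blocks, and largest block 3, the block sizes (in nonincreasing order) are [3, 1, 1].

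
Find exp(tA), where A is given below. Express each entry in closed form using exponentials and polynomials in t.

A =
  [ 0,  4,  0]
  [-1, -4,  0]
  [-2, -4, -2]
e^{tA} =
  [2*t*exp(-2*t) + exp(-2*t), 4*t*exp(-2*t), 0]
  [-t*exp(-2*t), -2*t*exp(-2*t) + exp(-2*t), 0]
  [-2*t*exp(-2*t), -4*t*exp(-2*t), exp(-2*t)]

Strategy: write A = P · J · P⁻¹ where J is a Jordan canonical form, so e^{tA} = P · e^{tJ} · P⁻¹, and e^{tJ} can be computed block-by-block.

A has Jordan form
J =
  [-2,  1,  0]
  [ 0, -2,  0]
  [ 0,  0, -2]
(up to reordering of blocks).

Per-block formulas:
  For a 1×1 block at λ = -2: exp(t · [-2]) = [e^(-2t)].
  For a 2×2 Jordan block J_2(-2): exp(t · J_2(-2)) = e^(-2t)·(I + t·N), where N is the 2×2 nilpotent shift.

After assembling e^{tJ} and conjugating by P, we get:

e^{tA} =
  [2*t*exp(-2*t) + exp(-2*t), 4*t*exp(-2*t), 0]
  [-t*exp(-2*t), -2*t*exp(-2*t) + exp(-2*t), 0]
  [-2*t*exp(-2*t), -4*t*exp(-2*t), exp(-2*t)]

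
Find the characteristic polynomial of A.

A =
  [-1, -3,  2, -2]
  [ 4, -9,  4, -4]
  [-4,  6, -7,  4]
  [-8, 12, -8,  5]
x^4 + 12*x^3 + 54*x^2 + 108*x + 81

Expanding det(x·I − A) (e.g. by cofactor expansion or by noting that A is similar to its Jordan form J, which has the same characteristic polynomial as A) gives
  χ_A(x) = x^4 + 12*x^3 + 54*x^2 + 108*x + 81
which factors as (x + 3)^4. The eigenvalues (with algebraic multiplicities) are λ = -3 with multiplicity 4.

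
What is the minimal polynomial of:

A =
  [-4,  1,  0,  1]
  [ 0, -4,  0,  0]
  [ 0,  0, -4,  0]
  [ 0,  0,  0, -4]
x^2 + 8*x + 16

The characteristic polynomial is χ_A(x) = (x + 4)^4, so the eigenvalues are known. The minimal polynomial is
  m_A(x) = Π_λ (x − λ)^{k_λ}
where k_λ is the size of the *largest* Jordan block for λ (equivalently, the smallest k with (A − λI)^k v = 0 for every generalised eigenvector v of λ).

  λ = -4: largest Jordan block has size 2, contributing (x + 4)^2

So m_A(x) = (x + 4)^2 = x^2 + 8*x + 16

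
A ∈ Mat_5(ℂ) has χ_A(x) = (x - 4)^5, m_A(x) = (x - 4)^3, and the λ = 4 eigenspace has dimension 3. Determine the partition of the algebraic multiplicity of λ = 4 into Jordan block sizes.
Block sizes for λ = 4: [3, 1, 1]

Step 1 — from the characteristic polynomial, algebraic multiplicity of λ = 4 is 5. From dim ker(A − (4)·I) = 3, there are exactly 3 Jordan blocks for λ = 4.
Step 2 — from the minimal polynomial, the factor (x − 4)^3 tells us the largest block for λ = 4 has size 3.
Step 3 — with total size 5, 3 blocks, and largest block 3, the block sizes (in nonincreasing order) are [3, 1, 1].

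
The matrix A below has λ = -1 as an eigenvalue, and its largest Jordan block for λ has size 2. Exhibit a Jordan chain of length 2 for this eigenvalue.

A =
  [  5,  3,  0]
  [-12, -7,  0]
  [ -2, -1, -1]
A Jordan chain for λ = -1 of length 2:
v_1 = (6, -12, -2)ᵀ
v_2 = (1, 0, 0)ᵀ

Let N = A − (-1)·I. We want v_2 with N^2 v_2 = 0 but N^1 v_2 ≠ 0; then v_{j-1} := N · v_j for j = 2, …, 2.

Pick v_2 = (1, 0, 0)ᵀ.
Then v_1 = N · v_2 = (6, -12, -2)ᵀ.

Sanity check: (A − (-1)·I) v_1 = (0, 0, 0)ᵀ = 0. ✓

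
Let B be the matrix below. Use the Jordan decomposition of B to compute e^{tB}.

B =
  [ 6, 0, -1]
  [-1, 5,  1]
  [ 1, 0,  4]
e^{tB} =
  [t*exp(5*t) + exp(5*t), 0, -t*exp(5*t)]
  [-t*exp(5*t), exp(5*t), t*exp(5*t)]
  [t*exp(5*t), 0, -t*exp(5*t) + exp(5*t)]

Strategy: write B = P · J · P⁻¹ where J is a Jordan canonical form, so e^{tB} = P · e^{tJ} · P⁻¹, and e^{tJ} can be computed block-by-block.

B has Jordan form
J =
  [5, 1, 0]
  [0, 5, 0]
  [0, 0, 5]
(up to reordering of blocks).

Per-block formulas:
  For a 1×1 block at λ = 5: exp(t · [5]) = [e^(5t)].
  For a 2×2 Jordan block J_2(5): exp(t · J_2(5)) = e^(5t)·(I + t·N), where N is the 2×2 nilpotent shift.

After assembling e^{tJ} and conjugating by P, we get:

e^{tB} =
  [t*exp(5*t) + exp(5*t), 0, -t*exp(5*t)]
  [-t*exp(5*t), exp(5*t), t*exp(5*t)]
  [t*exp(5*t), 0, -t*exp(5*t) + exp(5*t)]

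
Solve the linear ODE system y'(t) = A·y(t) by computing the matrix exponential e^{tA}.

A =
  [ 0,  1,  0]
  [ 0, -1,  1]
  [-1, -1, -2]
e^{tA} =
  [t^2*exp(-t)/2 + t*exp(-t) + exp(-t), t^2*exp(-t)/2 + t*exp(-t), t^2*exp(-t)/2]
  [-t^2*exp(-t)/2, -t^2*exp(-t)/2 + exp(-t), -t^2*exp(-t)/2 + t*exp(-t)]
  [-t*exp(-t), -t*exp(-t), -t*exp(-t) + exp(-t)]

Strategy: write A = P · J · P⁻¹ where J is a Jordan canonical form, so e^{tA} = P · e^{tJ} · P⁻¹, and e^{tJ} can be computed block-by-block.

A has Jordan form
J =
  [-1,  1,  0]
  [ 0, -1,  1]
  [ 0,  0, -1]
(up to reordering of blocks).

Per-block formulas:
  For a 3×3 Jordan block J_3(-1): exp(t · J_3(-1)) = e^(-1t)·(I + t·N + (t^2/2)·N^2), where N is the 3×3 nilpotent shift.

After assembling e^{tJ} and conjugating by P, we get:

e^{tA} =
  [t^2*exp(-t)/2 + t*exp(-t) + exp(-t), t^2*exp(-t)/2 + t*exp(-t), t^2*exp(-t)/2]
  [-t^2*exp(-t)/2, -t^2*exp(-t)/2 + exp(-t), -t^2*exp(-t)/2 + t*exp(-t)]
  [-t*exp(-t), -t*exp(-t), -t*exp(-t) + exp(-t)]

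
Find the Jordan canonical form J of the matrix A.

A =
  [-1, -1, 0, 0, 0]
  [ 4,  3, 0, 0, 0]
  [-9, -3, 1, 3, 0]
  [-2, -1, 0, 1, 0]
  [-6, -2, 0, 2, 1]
J_2(1) ⊕ J_2(1) ⊕ J_1(1)

The characteristic polynomial is
  det(x·I − A) = x^5 - 5*x^4 + 10*x^3 - 10*x^2 + 5*x - 1 = (x - 1)^5

Eigenvalues and multiplicities (the geometric multiplicity of λ is n − rank(A − λI), which equals the number of Jordan blocks for λ):
  λ = 1: algebraic multiplicity = 5, geometric multiplicity = 3

Determining the block sizes for each eigenvalue:
  λ = 1: with am = 5 and gm = 3, the partition is not yet determined (e.g. several partitions of 5 into 3 parts exist). Let N = A − (1)·I. Computing rank(N^1) = 2, rank(N^2) = 0; the number of blocks of size ≥ j is rank(N^{j−1}) − rank(N^j), giving [3, 2]. So we have 2 block(s) of size 2, 1 block(s) of size 1 → block sizes [2, 2, 1]

Assembling the blocks gives a Jordan form
J =
  [1, 1, 0, 0, 0]
  [0, 1, 0, 0, 0]
  [0, 0, 1, 1, 0]
  [0, 0, 0, 1, 0]
  [0, 0, 0, 0, 1]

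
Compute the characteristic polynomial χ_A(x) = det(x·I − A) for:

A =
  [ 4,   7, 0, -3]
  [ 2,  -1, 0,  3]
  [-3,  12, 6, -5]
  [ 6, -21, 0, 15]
x^4 - 24*x^3 + 216*x^2 - 864*x + 1296

Expanding det(x·I − A) (e.g. by cofactor expansion or by noting that A is similar to its Jordan form J, which has the same characteristic polynomial as A) gives
  χ_A(x) = x^4 - 24*x^3 + 216*x^2 - 864*x + 1296
which factors as (x - 6)^4. The eigenvalues (with algebraic multiplicities) are λ = 6 with multiplicity 4.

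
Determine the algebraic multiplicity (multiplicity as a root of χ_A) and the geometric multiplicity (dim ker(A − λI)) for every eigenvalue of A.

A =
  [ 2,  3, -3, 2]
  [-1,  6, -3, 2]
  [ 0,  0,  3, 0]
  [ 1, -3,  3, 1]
λ = 3: alg = 4, geom = 3

Step 1 — factor the characteristic polynomial to read off the algebraic multiplicities:
  χ_A(x) = (x - 3)^4

Step 2 — compute geometric multiplicities via the rank-nullity identity g(λ) = n − rank(A − λI):
  rank(A − (3)·I) = 1, so dim ker(A − (3)·I) = n − 1 = 3

Summary:
  λ = 3: algebraic multiplicity = 4, geometric multiplicity = 3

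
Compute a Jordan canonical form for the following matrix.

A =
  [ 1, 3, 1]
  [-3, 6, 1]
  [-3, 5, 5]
J_3(4)

The characteristic polynomial is
  det(x·I − A) = x^3 - 12*x^2 + 48*x - 64 = (x - 4)^3

Eigenvalues and multiplicities (the geometric multiplicity of λ is n − rank(A − λI), which equals the number of Jordan blocks for λ):
  λ = 4: algebraic multiplicity = 3, geometric multiplicity = 1

Determining the block sizes for each eigenvalue:
  λ = 4: one block (gm = 1), so the single block has size am = 3 → block sizes [3]

Assembling the blocks gives a Jordan form
J =
  [4, 1, 0]
  [0, 4, 1]
  [0, 0, 4]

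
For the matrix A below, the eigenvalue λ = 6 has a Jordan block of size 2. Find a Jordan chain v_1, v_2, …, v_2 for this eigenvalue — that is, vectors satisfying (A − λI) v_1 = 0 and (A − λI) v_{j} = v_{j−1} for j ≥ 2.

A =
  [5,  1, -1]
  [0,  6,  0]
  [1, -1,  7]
A Jordan chain for λ = 6 of length 2:
v_1 = (-1, 0, 1)ᵀ
v_2 = (1, 0, 0)ᵀ

Let N = A − (6)·I. We want v_2 with N^2 v_2 = 0 but N^1 v_2 ≠ 0; then v_{j-1} := N · v_j for j = 2, …, 2.

Pick v_2 = (1, 0, 0)ᵀ.
Then v_1 = N · v_2 = (-1, 0, 1)ᵀ.

Sanity check: (A − (6)·I) v_1 = (0, 0, 0)ᵀ = 0. ✓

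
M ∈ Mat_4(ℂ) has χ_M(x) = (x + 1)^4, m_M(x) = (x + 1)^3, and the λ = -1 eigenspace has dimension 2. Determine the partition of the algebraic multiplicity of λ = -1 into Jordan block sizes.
Block sizes for λ = -1: [3, 1]

Step 1 — from the characteristic polynomial, algebraic multiplicity of λ = -1 is 4. From dim ker(M − (-1)·I) = 2, there are exactly 2 Jordan blocks for λ = -1.
Step 2 — from the minimal polynomial, the factor (x + 1)^3 tells us the largest block for λ = -1 has size 3.
Step 3 — with total size 4, 2 blocks, and largest block 3, the block sizes (in nonincreasing order) are [3, 1].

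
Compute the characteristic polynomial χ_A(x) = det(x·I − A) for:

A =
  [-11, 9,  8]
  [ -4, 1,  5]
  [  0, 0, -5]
x^3 + 15*x^2 + 75*x + 125

Expanding det(x·I − A) (e.g. by cofactor expansion or by noting that A is similar to its Jordan form J, which has the same characteristic polynomial as A) gives
  χ_A(x) = x^3 + 15*x^2 + 75*x + 125
which factors as (x + 5)^3. The eigenvalues (with algebraic multiplicities) are λ = -5 with multiplicity 3.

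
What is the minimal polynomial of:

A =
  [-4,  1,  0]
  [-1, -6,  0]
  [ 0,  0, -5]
x^2 + 10*x + 25

The characteristic polynomial is χ_A(x) = (x + 5)^3, so the eigenvalues are known. The minimal polynomial is
  m_A(x) = Π_λ (x − λ)^{k_λ}
where k_λ is the size of the *largest* Jordan block for λ (equivalently, the smallest k with (A − λI)^k v = 0 for every generalised eigenvector v of λ).

  λ = -5: largest Jordan block has size 2, contributing (x + 5)^2

So m_A(x) = (x + 5)^2 = x^2 + 10*x + 25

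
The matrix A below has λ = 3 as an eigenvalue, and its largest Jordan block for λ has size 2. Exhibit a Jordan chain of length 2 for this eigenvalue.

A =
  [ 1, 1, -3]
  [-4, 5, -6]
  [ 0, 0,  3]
A Jordan chain for λ = 3 of length 2:
v_1 = (-2, -4, 0)ᵀ
v_2 = (1, 0, 0)ᵀ

Let N = A − (3)·I. We want v_2 with N^2 v_2 = 0 but N^1 v_2 ≠ 0; then v_{j-1} := N · v_j for j = 2, …, 2.

Pick v_2 = (1, 0, 0)ᵀ.
Then v_1 = N · v_2 = (-2, -4, 0)ᵀ.

Sanity check: (A − (3)·I) v_1 = (0, 0, 0)ᵀ = 0. ✓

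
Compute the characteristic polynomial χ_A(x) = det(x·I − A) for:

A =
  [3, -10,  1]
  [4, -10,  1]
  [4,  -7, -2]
x^3 + 9*x^2 + 27*x + 27

Expanding det(x·I − A) (e.g. by cofactor expansion or by noting that A is similar to its Jordan form J, which has the same characteristic polynomial as A) gives
  χ_A(x) = x^3 + 9*x^2 + 27*x + 27
which factors as (x + 3)^3. The eigenvalues (with algebraic multiplicities) are λ = -3 with multiplicity 3.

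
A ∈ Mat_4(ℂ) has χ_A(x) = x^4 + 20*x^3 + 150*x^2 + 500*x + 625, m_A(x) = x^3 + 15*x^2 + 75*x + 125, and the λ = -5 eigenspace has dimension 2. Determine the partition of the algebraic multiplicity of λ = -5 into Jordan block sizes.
Block sizes for λ = -5: [3, 1]

Step 1 — from the characteristic polynomial, algebraic multiplicity of λ = -5 is 4. From dim ker(A − (-5)·I) = 2, there are exactly 2 Jordan blocks for λ = -5.
Step 2 — from the minimal polynomial, the factor (x + 5)^3 tells us the largest block for λ = -5 has size 3.
Step 3 — with total size 4, 2 blocks, and largest block 3, the block sizes (in nonincreasing order) are [3, 1].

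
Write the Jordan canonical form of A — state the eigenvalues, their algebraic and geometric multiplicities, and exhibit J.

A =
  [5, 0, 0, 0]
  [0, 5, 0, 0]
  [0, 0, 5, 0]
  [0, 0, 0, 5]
J_1(5) ⊕ J_1(5) ⊕ J_1(5) ⊕ J_1(5)

The characteristic polynomial is
  det(x·I − A) = x^4 - 20*x^3 + 150*x^2 - 500*x + 625 = (x - 5)^4

Eigenvalues and multiplicities (the geometric multiplicity of λ is n − rank(A − λI), which equals the number of Jordan blocks for λ):
  λ = 5: algebraic multiplicity = 4, geometric multiplicity = 4

Determining the block sizes for each eigenvalue:
  λ = 5: gm = am = 4, so every block has size 1 → block sizes [1, 1, 1, 1]

Assembling the blocks gives a Jordan form
J =
  [5, 0, 0, 0]
  [0, 5, 0, 0]
  [0, 0, 5, 0]
  [0, 0, 0, 5]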